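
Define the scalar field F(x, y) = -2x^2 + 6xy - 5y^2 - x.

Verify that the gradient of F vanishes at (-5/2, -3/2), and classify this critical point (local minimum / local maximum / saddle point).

∇F = (-4x + 6y - 1, 6x - 10y); substituting (-5/2, -3/2) gives ∇F = (0, 0), so (-5/2, -3/2) is indeed a critical point.
The Hessian of F is constant: H = [[-4, 6], [6, -10]].
det(H) = (-4)·(-10) − 6² = 4.
det(H) > 0 and tr(H) = -14 < 0, so H is negative definite and the point is a local maximum.

local maximum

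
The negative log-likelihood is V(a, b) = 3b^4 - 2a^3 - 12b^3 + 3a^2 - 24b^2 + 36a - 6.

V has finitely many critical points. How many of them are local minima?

V separates as a function of a plus a function of b, so ∇V=0 decouples.
∂V/∂a = -6(a - 3)(a + 2) = 0 at a ∈ {-2, 3}; ∂V/∂b = 12b(b - 4)(b + 1) = 0 at b ∈ {-1, 0, 4}.
The Hessian is diagonal: diag(V_aa, V_bb). Second derivatives: V_aa(-2)=30, V_aa(3)=-30; V_bb(-1)=60, V_bb(0)=-48, V_bb(4)=240.
Local minima occur where both diagonal entries positive: (-2, -1), (-2, 4). Count: 2.

2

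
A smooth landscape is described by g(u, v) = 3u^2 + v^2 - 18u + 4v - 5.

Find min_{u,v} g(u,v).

-36

g(u,v) separates as P(u) + Q(v) − 5, so its minimum is min P + min Q − 5.
P'(u) = 6u - 18 vanishes at u ∈ {3}; Q'(v) = 2v + 4 vanishes at v ∈ {-2}.
Local minima of P (where P''>0): P(3)=-27. Local minima of Q: Q(-2)=-4.
So the global minimum of g is P(3) + Q(-2) − 5 = -27 − 4 − 5 = -36, attained at (3, -2).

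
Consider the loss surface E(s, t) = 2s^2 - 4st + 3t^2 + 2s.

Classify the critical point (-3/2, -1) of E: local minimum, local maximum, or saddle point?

local minimum

The Hessian of E is constant: H = [[4, -4], [-4, 6]].
det(H) = 4·6 − (-4)² = 8.
det(H) > 0 and tr(H) = 10 > 0, so H is positive definite and the point is a local minimum.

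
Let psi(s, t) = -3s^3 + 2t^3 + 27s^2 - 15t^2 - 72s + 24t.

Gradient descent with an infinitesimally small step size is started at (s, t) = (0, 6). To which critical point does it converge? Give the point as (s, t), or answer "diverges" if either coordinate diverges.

psi is separable, so gradient descent decouples: s follows -∂psi/∂s, t follows -∂psi/∂t.
∂psi/∂s = -9(s - 4)(s - 2); at s=0 this is -72, so s increases.
∂psi/∂t = 6(t - 4)(t - 1); at t=6 this is 60, so t decreases.
s converges to its nearest critical value 2 (a local min of the s-part); t converges to 4. The iterate converges to (2, 4).

(2, 4)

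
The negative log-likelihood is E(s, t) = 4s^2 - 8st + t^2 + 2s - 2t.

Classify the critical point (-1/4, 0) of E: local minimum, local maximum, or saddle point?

The Hessian of E is constant: H = [[8, -8], [-8, 2]].
det(H) = 8·2 − (-8)² = -48.
Since det(H) < 0, H is indefinite and the critical point is a saddle point.

saddle point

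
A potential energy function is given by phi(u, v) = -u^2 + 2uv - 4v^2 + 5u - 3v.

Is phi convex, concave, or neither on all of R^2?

concave

phi is quadratic, so its Hessian is the constant matrix H = [[-2, 2], [2, -8]].
det(H) = 12, tr(H) = -10.
det(H) > 0 and tr(H) < 0, so H is negative definite everywhere: concave.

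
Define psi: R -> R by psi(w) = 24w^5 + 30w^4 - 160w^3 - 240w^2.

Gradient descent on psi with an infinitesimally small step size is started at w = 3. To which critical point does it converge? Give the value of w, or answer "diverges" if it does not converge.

psi'(w) = 120w(w - 2)(w + 1)(w + 2), so psi'(3) = 7200.
Gradient descent moves in the -psi' direction, i.e. w is decreasing.
The nearest critical point in that direction is w = 2, where psi'' = 2880 > 0 (a local minimum). The iterate converges there.

2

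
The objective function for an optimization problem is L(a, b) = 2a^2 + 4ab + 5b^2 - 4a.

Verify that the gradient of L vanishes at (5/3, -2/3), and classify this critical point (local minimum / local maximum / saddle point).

∇L = (4a + 4b - 4, 4a + 10b); substituting (5/3, -2/3) gives ∇L = (0, 0), so (5/3, -2/3) is indeed a critical point.
The Hessian of L is constant: H = [[4, 4], [4, 10]].
det(H) = 4·10 − 4² = 24.
det(H) > 0 and tr(H) = 14 > 0, so H is positive definite and the point is a local minimum.

local minimum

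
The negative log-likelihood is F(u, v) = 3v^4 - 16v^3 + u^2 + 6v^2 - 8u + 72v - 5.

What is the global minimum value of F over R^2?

-68

F(u,v) separates as P(u) + Q(v) − 5, so its minimum is min P + min Q − 5.
P'(u) = 2u - 8 vanishes at u ∈ {4}; Q'(v) = 12(v - 3)(v - 2)(v + 1) vanishes at v ∈ {-1, 2, 3}.
Local minima of P (where P''>0): P(4)=-16. Local minima of Q: Q(-1)=-47, Q(3)=81.
So the global minimum of F is P(4) + Q(-1) − 5 = -16 − 47 − 5 = -68, attained at (4, -1).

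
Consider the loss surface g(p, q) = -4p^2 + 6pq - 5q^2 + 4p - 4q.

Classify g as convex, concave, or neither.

concave

g is quadratic, so its Hessian is the constant matrix H = [[-8, 6], [6, -10]].
det(H) = 44, tr(H) = -18.
det(H) > 0 and tr(H) < 0, so H is negative definite everywhere: concave.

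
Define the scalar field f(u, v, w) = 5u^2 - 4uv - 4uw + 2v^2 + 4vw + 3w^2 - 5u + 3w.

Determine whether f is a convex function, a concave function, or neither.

f is quadratic, so its Hessian is the constant matrix H = [[10, -4, -4], [-4, 4, 4], [-4, 4, 6]].
Leading principal minors: 10, 24, 48.
All positive ⇒ H ≻ 0 ⇒ convex.

convex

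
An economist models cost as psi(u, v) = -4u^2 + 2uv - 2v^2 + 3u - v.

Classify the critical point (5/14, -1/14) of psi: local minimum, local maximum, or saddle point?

The Hessian of psi is constant: H = [[-8, 2], [2, -4]].
det(H) = (-8)·(-4) − 2² = 28.
det(H) > 0 and tr(H) = -12 < 0, so H is negative definite and the point is a local maximum.

local maximum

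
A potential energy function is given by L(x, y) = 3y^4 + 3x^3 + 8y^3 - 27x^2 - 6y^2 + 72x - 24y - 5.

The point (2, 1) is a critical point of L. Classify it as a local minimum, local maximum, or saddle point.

saddle point

The mixed partial ∂²L/∂x∂y is 0, so the Hessian at any point is diag(L_xx, L_yy) = diag(18(x - 3), 12(3y^2 + 4y - 1)).
At (2, 1): H = diag(-18, 72).
The eigenvalues have opposite signs, so H is indefinite: a saddle point.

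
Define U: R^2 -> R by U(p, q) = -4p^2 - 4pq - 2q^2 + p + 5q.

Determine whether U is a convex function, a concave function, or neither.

concave

U is quadratic, so its Hessian is the constant matrix H = [[-8, -4], [-4, -4]].
det(H) = 16, tr(H) = -12.
det(H) > 0 and tr(H) < 0, so H is negative definite everywhere: concave.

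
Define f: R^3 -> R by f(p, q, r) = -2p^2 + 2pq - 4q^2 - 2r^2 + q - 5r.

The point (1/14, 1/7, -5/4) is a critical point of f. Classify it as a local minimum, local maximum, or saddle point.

The Hessian is constant: H = [[-4, 2, 0], [2, -8, 0], [0, 0, -4]].
Leading principal minors: Δ₁ = -4, Δ₂ = 28, Δ₃ = -112.
The minors alternate sign starting negative (−, +, −), so H is negative definite: a local maximum.

local maximum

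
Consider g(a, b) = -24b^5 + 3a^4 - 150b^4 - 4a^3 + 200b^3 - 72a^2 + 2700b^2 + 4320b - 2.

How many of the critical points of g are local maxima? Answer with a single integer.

2

g separates as a function of a plus a function of b, so ∇g=0 decouples.
∂g/∂a = 12a(a - 4)(a + 3) = 0 at a ∈ {-3, 0, 4}; ∂g/∂b = -120(b - 3)(b + 1)(b + 3)(b + 4) = 0 at b ∈ {-4, -3, -1, 3}.
The Hessian is diagonal: diag(g_aa, g_bb). Second derivatives: g_aa(-3)=252, g_aa(0)=-144, g_aa(4)=336; g_bb(-4)=2520, g_bb(-3)=-1440, g_bb(-1)=2880, g_bb(3)=-20160.
Local maxima occur where both diagonal entries negative: (0, -3), (0, 3). Count: 2.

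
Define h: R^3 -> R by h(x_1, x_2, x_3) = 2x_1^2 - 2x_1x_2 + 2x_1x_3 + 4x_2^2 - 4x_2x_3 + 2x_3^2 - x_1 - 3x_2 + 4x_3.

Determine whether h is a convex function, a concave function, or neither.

h is quadratic, so its Hessian is the constant matrix H = [[4, -2, 2], [-2, 8, -4], [2, -4, 4]].
Leading principal minors: 4, 28, 48.
All positive ⇒ H ≻ 0 ⇒ convex.

convex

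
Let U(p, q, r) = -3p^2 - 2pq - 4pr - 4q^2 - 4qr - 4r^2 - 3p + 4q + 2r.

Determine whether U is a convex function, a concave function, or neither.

concave

U is quadratic, so its Hessian is the constant matrix H = [[-6, -2, -4], [-2, -8, -4], [-4, -4, -8]].
Leading principal minors: -6, 44, -192.
Signs alternate −, +, − ⇒ H ≺ 0 ⇒ concave.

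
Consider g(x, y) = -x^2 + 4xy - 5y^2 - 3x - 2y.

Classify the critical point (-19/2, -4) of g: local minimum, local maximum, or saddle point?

The Hessian of g is constant: H = [[-2, 4], [4, -10]].
det(H) = (-2)·(-10) − 4² = 4.
det(H) > 0 and tr(H) = -12 < 0, so H is negative definite and the point is a local maximum.

local maximum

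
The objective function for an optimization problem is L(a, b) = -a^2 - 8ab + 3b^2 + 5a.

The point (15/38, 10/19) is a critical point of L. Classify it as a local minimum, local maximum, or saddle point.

The Hessian of L is constant: H = [[-2, -8], [-8, 6]].
det(H) = (-2)·6 − (-8)² = -76.
Since det(H) < 0, H is indefinite and the critical point is a saddle point.

saddle point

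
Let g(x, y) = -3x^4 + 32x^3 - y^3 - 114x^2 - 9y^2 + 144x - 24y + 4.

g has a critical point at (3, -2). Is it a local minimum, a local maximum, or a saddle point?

The mixed partial ∂²g/∂x∂y is 0, so the Hessian at any point is diag(g_xx, g_yy) = diag(12(-3x^2 + 16x - 19), -6(y + 3)).
At (3, -2): H = diag(24, -6).
The eigenvalues have opposite signs, so H is indefinite: a saddle point.

saddle point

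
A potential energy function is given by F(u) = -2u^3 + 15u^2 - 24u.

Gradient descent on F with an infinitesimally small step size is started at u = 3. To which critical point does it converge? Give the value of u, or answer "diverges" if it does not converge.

1

F'(u) = -6(u - 4)(u - 1), so F'(3) = 12.
Gradient descent moves in the -F' direction, i.e. u is decreasing.
The nearest critical point in that direction is u = 1, where F'' = 18 > 0 (a local minimum). The iterate converges there.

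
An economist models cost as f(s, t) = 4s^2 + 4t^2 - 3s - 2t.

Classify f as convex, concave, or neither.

f is quadratic, so its Hessian is the constant matrix H = [[8, 0], [0, 8]].
det(H) = 64, tr(H) = 16.
det(H) > 0 and tr(H) > 0, so H is positive definite everywhere: convex.

convex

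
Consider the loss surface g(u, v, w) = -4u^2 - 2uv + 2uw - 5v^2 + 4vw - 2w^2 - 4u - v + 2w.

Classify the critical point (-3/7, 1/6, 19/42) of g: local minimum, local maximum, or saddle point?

The Hessian is constant: H = [[-8, -2, 2], [-2, -10, 4], [2, 4, -4]].
Leading principal minors: Δ₁ = -8, Δ₂ = 76, Δ₃ = -168.
The minors alternate sign starting negative (−, +, −), so H is negative definite: a local maximum.

local maximum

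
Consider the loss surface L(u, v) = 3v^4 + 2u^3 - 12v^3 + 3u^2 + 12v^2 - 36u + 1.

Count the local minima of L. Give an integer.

2

L separates as a function of u plus a function of v, so ∇L=0 decouples.
∂L/∂u = 6(u - 2)(u + 3) = 0 at u ∈ {-3, 2}; ∂L/∂v = 12v(v - 2)(v - 1) = 0 at v ∈ {0, 1, 2}.
The Hessian is diagonal: diag(L_uu, L_vv). Second derivatives: L_uu(-3)=-30, L_uu(2)=30; L_vv(0)=24, L_vv(1)=-12, L_vv(2)=24.
Local minima occur where both diagonal entries positive: (2, 0), (2, 2). Count: 2.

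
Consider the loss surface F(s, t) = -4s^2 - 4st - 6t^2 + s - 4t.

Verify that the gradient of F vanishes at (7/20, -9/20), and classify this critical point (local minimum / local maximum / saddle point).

local maximum

∇F = (-8s - 4t + 1, -4s - 12t - 4); substituting (7/20, -9/20) gives ∇F = (0, 0), so (7/20, -9/20) is indeed a critical point.
The Hessian of F is constant: H = [[-8, -4], [-4, -12]].
det(H) = (-8)·(-12) − (-4)² = 80.
det(H) > 0 and tr(H) = -20 < 0, so H is negative definite and the point is a local maximum.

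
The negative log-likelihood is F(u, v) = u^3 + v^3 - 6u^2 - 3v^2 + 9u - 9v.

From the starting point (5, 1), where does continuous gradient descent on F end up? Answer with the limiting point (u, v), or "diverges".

(3, 3)

F is separable, so gradient descent decouples: u follows -∂F/∂u, v follows -∂F/∂v.
∂F/∂u = 3(u - 3)(u - 1); at u=5 this is 24, so u decreases.
∂F/∂v = 3(v - 3)(v + 1); at v=1 this is -12, so v increases.
u converges to its nearest critical value 3 (a local min of the u-part); v converges to 3. The iterate converges to (3, 3).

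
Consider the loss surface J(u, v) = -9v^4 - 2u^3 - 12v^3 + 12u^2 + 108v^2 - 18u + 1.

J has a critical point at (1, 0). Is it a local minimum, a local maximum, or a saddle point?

local minimum

The mixed partial ∂²J/∂u∂v is 0, so the Hessian at any point is diag(J_uu, J_vv) = diag(12(-u + 2), 36(-3v^2 - 2v + 6)).
At (1, 0): H = diag(12, 216).
Both eigenvalues are positive, so H is positive definite: a local minimum.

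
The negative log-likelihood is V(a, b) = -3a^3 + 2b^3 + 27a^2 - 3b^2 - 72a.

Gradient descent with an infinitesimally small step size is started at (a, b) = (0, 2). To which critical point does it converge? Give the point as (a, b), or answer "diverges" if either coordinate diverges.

V is separable, so gradient descent decouples: a follows -∂V/∂a, b follows -∂V/∂b.
∂V/∂a = -9(a - 4)(a - 2); at a=0 this is -72, so a increases.
∂V/∂b = 6b(b - 1); at b=2 this is 12, so b decreases.
a converges to its nearest critical value 2 (a local min of the a-part); b converges to 1. The iterate converges to (2, 1).

(2, 1)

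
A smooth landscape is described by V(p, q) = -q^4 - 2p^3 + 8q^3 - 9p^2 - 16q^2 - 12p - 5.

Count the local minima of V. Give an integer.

1

V separates as a function of p plus a function of q, so ∇V=0 decouples.
∂V/∂p = -6(p + 1)(p + 2) = 0 at p ∈ {-2, -1}; ∂V/∂q = -4q(q - 4)(q - 2) = 0 at q ∈ {0, 2, 4}.
The Hessian is diagonal: diag(V_pp, V_qq). Second derivatives: V_pp(-2)=6, V_pp(-1)=-6; V_qq(0)=-32, V_qq(2)=16, V_qq(4)=-32.
Local minima occur where both diagonal entries positive: (-2, 2). Count: 1.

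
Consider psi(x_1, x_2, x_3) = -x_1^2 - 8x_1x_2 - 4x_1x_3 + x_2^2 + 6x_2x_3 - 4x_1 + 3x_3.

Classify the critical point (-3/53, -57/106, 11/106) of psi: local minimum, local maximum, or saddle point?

saddle point

The Hessian is constant: H = [[-2, -8, -4], [-8, 2, 6], [-4, 6, 0]].
Leading principal minors: Δ₁ = -2, Δ₂ = -68, Δ₃ = 424.
The minors fit neither the all-positive nor the alternating-sign pattern, so H is indefinite: a saddle point.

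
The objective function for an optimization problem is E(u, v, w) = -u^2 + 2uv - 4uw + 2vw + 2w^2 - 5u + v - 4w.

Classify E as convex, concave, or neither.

E is quadratic, so its Hessian is the constant matrix H = [[-2, 2, -4], [2, 0, 2], [-4, 2, 4]].
Leading principal minors: -2, -4, -40.
Neither pattern holds ⇒ H is indefinite ⇒ neither convex nor concave.

neither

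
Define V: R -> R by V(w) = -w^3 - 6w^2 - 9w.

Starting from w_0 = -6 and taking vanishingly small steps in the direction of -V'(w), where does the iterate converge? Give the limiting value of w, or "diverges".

-3

V'(w) = -3(w + 1)(w + 3), so V'(-6) = -45.
Gradient descent moves in the -V' direction, i.e. w is increasing.
The nearest critical point in that direction is w = -3, where V'' = 6 > 0 (a local minimum). The iterate converges there.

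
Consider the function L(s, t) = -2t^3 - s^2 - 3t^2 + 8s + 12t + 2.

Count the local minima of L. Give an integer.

L separates as a function of s plus a function of t, so ∇L=0 decouples.
∂L/∂s = -2(s - 4) = 0 at s ∈ {4}; ∂L/∂t = -6(t - 1)(t + 2) = 0 at t ∈ {-2, 1}.
The Hessian is diagonal: diag(L_ss, L_tt). Second derivatives: L_ss(4)=-2; L_tt(-2)=18, L_tt(1)=-18.
Local minima occur where both diagonal entries positive: none. Count: 0.

0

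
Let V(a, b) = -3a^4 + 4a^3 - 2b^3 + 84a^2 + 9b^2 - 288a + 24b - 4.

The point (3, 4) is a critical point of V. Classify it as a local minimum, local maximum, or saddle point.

The mixed partial ∂²V/∂a∂b is 0, so the Hessian at any point is diag(V_aa, V_bb) = diag(12(-3a^2 + 2a + 14), 6(-2b + 3)).
At (3, 4): H = diag(-84, -30).
Both eigenvalues are negative, so H is negative definite: a local maximum.

local maximum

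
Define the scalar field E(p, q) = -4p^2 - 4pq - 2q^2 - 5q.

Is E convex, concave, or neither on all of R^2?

E is quadratic, so its Hessian is the constant matrix H = [[-8, -4], [-4, -4]].
det(H) = 16, tr(H) = -12.
det(H) > 0 and tr(H) < 0, so H is negative definite everywhere: concave.

concave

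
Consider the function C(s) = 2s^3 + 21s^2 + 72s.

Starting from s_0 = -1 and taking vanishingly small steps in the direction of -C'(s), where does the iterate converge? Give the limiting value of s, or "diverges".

-3

C'(s) = 6(s + 3)(s + 4), so C'(-1) = 36.
Gradient descent moves in the -C' direction, i.e. s is decreasing.
The nearest critical point in that direction is s = -3, where C'' = 6 > 0 (a local minimum). The iterate converges there.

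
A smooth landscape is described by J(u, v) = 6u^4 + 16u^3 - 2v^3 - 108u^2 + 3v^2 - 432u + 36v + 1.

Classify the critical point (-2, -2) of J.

The mixed partial ∂²J/∂u∂v is 0, so the Hessian at any point is diag(J_uu, J_vv) = diag(24(3u^2 + 4u - 9), 6(-2v + 1)).
At (-2, -2): H = diag(-120, 30).
The eigenvalues have opposite signs, so H is indefinite: a saddle point.

saddle point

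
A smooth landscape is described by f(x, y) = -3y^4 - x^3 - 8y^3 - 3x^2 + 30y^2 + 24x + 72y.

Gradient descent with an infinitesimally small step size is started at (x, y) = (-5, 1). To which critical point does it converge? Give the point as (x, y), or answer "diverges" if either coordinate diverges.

f is separable, so gradient descent decouples: x follows -∂f/∂x, y follows -∂f/∂y.
∂f/∂x = -3(x - 2)(x + 4); at x=-5 this is -21, so x increases.
∂f/∂y = -12(y - 2)(y + 1)(y + 3); at y=1 this is 96, so y decreases.
x converges to its nearest critical value -4 (a local min of the x-part); y converges to -1. The iterate converges to (-4, -1).

(-4, -1)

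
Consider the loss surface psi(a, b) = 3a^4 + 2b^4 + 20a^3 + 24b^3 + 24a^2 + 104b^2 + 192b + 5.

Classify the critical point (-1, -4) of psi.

saddle point

The mixed partial ∂²psi/∂a∂b is 0, so the Hessian at any point is diag(psi_aa, psi_bb) = diag(12(3a^2 + 10a + 4), 8(3b^2 + 18b + 26)).
At (-1, -4): H = diag(-36, 16).
The eigenvalues have opposite signs, so H is indefinite: a saddle point.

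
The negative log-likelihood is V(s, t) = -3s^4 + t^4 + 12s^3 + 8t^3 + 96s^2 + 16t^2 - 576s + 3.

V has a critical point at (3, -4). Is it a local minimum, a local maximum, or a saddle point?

The mixed partial ∂²V/∂s∂t is 0, so the Hessian at any point is diag(V_ss, V_tt) = diag(12(-3s^2 + 6s + 16), 4(3t^2 + 12t + 8)).
At (3, -4): H = diag(84, 32).
Both eigenvalues are positive, so H is positive definite: a local minimum.

local minimum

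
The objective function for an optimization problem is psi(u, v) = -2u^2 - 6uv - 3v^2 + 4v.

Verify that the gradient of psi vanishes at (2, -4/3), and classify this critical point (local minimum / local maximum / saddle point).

saddle point

∇psi = (-4u - 6v, -6u - 6v + 4); substituting (2, -4/3) gives ∇psi = (0, 0), so (2, -4/3) is indeed a critical point.
The Hessian of psi is constant: H = [[-4, -6], [-6, -6]].
det(H) = (-4)·(-6) − (-6)² = -12.
Since det(H) < 0, H is indefinite and the critical point is a saddle point.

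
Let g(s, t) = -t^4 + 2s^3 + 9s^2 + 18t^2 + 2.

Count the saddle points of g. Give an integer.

3

g separates as a function of s plus a function of t, so ∇g=0 decouples.
∂g/∂s = 6s(s + 3) = 0 at s ∈ {-3, 0}; ∂g/∂t = -4t(t - 3)(t + 3) = 0 at t ∈ {-3, 0, 3}.
The Hessian is diagonal: diag(g_ss, g_tt). Second derivatives: g_ss(-3)=-18, g_ss(0)=18; g_tt(-3)=-72, g_tt(0)=36, g_tt(3)=-72.
Saddle points occur where the two diagonal entries have opposite signs: (-3, 0), (0, -3), (0, 3). Count: 3.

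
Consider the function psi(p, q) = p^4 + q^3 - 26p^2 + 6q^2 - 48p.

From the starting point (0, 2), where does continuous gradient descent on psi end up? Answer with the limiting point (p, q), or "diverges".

psi is separable, so gradient descent decouples: p follows -∂psi/∂p, q follows -∂psi/∂q.
∂psi/∂p = 4(p - 4)(p + 1)(p + 3); at p=0 this is -48, so p increases.
∂psi/∂q = 3q(q + 4); at q=2 this is 36, so q decreases.
p converges to its nearest critical value 4 (a local min of the p-part); q converges to 0. The iterate converges to (4, 0).

(4, 0)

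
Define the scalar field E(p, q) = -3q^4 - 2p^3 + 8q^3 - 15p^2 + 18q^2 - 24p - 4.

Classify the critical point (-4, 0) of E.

The mixed partial ∂²E/∂p∂q is 0, so the Hessian at any point is diag(E_pp, E_qq) = diag(-6(2p + 5), 12(-3q^2 + 4q + 3)).
At (-4, 0): H = diag(18, 36).
Both eigenvalues are positive, so H is positive definite: a local minimum.

local minimum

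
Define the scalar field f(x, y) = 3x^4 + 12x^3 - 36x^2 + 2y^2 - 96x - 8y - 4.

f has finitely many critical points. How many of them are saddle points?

f separates as a function of x plus a function of y, so ∇f=0 decouples.
∂f/∂x = 12(x - 2)(x + 1)(x + 4) = 0 at x ∈ {-4, -1, 2}; ∂f/∂y = 4(y - 2) = 0 at y ∈ {2}.
The Hessian is diagonal: diag(f_xx, f_yy). Second derivatives: f_xx(-4)=216, f_xx(-1)=-108, f_xx(2)=216; f_yy(2)=4.
Saddle points occur where the two diagonal entries have opposite signs: (-1, 2). Count: 1.

1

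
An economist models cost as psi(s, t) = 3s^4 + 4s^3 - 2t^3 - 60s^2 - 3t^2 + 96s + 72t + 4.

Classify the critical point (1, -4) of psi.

The mixed partial ∂²psi/∂s∂t is 0, so the Hessian at any point is diag(psi_ss, psi_tt) = diag(12(3s^2 + 2s - 10), -6(2t + 1)).
At (1, -4): H = diag(-60, 42).
The eigenvalues have opposite signs, so H is indefinite: a saddle point.

saddle point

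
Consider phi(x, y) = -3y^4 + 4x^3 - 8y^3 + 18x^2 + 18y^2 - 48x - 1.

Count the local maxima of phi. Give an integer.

phi separates as a function of x plus a function of y, so ∇phi=0 decouples.
∂phi/∂x = 12(x - 1)(x + 4) = 0 at x ∈ {-4, 1}; ∂phi/∂y = -12y(y - 1)(y + 3) = 0 at y ∈ {-3, 0, 1}.
The Hessian is diagonal: diag(phi_xx, phi_yy). Second derivatives: phi_xx(-4)=-60, phi_xx(1)=60; phi_yy(-3)=-144, phi_yy(0)=36, phi_yy(1)=-48.
Local maxima occur where both diagonal entries negative: (-4, -3), (-4, 1). Count: 2.

2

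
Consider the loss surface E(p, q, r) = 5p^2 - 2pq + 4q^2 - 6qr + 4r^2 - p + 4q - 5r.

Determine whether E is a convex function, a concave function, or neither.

E is quadratic, so its Hessian is the constant matrix H = [[10, -2, 0], [-2, 8, -6], [0, -6, 8]].
Leading principal minors: 10, 76, 248.
All positive ⇒ H ≻ 0 ⇒ convex.

convex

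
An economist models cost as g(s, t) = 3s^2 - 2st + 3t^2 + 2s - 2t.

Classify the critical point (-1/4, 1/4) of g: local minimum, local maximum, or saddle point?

The Hessian of g is constant: H = [[6, -2], [-2, 6]].
det(H) = 6·6 − (-2)² = 32.
det(H) > 0 and tr(H) = 12 > 0, so H is positive definite and the point is a local minimum.

local minimum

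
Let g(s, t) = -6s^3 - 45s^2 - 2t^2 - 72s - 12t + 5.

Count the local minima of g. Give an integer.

g separates as a function of s plus a function of t, so ∇g=0 decouples.
∂g/∂s = -18(s + 1)(s + 4) = 0 at s ∈ {-4, -1}; ∂g/∂t = -4(t + 3) = 0 at t ∈ {-3}.
The Hessian is diagonal: diag(g_ss, g_tt). Second derivatives: g_ss(-4)=54, g_ss(-1)=-54; g_tt(-3)=-4.
Local minima occur where both diagonal entries positive: none. Count: 0.

0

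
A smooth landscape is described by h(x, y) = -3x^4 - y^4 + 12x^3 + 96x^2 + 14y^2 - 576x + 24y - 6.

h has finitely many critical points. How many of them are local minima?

1

h separates as a function of x plus a function of y, so ∇h=0 decouples.
∂h/∂x = -12(x - 4)(x - 3)(x + 4) = 0 at x ∈ {-4, 3, 4}; ∂h/∂y = -4(y - 3)(y + 1)(y + 2) = 0 at y ∈ {-2, -1, 3}.
The Hessian is diagonal: diag(h_xx, h_yy). Second derivatives: h_xx(-4)=-672, h_xx(3)=84, h_xx(4)=-96; h_yy(-2)=-20, h_yy(-1)=16, h_yy(3)=-80.
Local minima occur where both diagonal entries positive: (3, -1). Count: 1.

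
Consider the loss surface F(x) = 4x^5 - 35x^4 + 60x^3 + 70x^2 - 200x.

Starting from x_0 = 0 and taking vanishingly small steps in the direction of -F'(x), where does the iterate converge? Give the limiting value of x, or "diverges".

F'(x) = 20(x - 5)(x - 2)(x - 1)(x + 1), so F'(0) = -200.
Gradient descent moves in the -F' direction, i.e. x is increasing.
The nearest critical point in that direction is x = 1, where F'' = 160 > 0 (a local minimum). The iterate converges there.

1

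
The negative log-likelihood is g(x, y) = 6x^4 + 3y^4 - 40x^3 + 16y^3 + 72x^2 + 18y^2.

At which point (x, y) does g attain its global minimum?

(0, -3)

g(x,y) separates as P(x) + Q(y), so its minimum is min P + min Q.
P'(x) = 24x(x - 3)(x - 2) vanishes at x ∈ {0, 2, 3}; Q'(y) = 12y(y + 1)(y + 3) vanishes at y ∈ {-3, -1, 0}.
Local minima of P (where P''>0): P(0)=0, P(3)=54. Local minima of Q: Q(-3)=-27, Q(0)=0.
So the global minimum of g is P(0) + Q(-3) = 0 − 27 = -27, attained at (0, -3).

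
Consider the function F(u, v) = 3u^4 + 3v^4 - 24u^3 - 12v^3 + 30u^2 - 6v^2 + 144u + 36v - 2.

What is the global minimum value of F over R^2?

-116

F(u,v) separates as P(u) + Q(v) − 2, so its minimum is min P + min Q − 2.
P'(u) = 12(u - 4)(u - 3)(u + 1) vanishes at u ∈ {-1, 3, 4}; Q'(v) = 12(v - 3)(v - 1)(v + 1) vanishes at v ∈ {-1, 1, 3}.
Local minima of P (where P''>0): P(-1)=-87, P(4)=288. Local minima of Q: Q(-1)=-27, Q(3)=-27.
So the global minimum of F is P(-1) + Q(-1) − 2 = -87 − 27 − 2 = -116, attained at (-1, -1).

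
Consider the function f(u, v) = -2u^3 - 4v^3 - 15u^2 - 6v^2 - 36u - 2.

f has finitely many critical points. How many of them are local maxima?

1

f separates as a function of u plus a function of v, so ∇f=0 decouples.
∂f/∂u = -6(u + 2)(u + 3) = 0 at u ∈ {-3, -2}; ∂f/∂v = -12v(v + 1) = 0 at v ∈ {-1, 0}.
The Hessian is diagonal: diag(f_uu, f_vv). Second derivatives: f_uu(-3)=6, f_uu(-2)=-6; f_vv(-1)=12, f_vv(0)=-12.
Local maxima occur where both diagonal entries negative: (-2, 0). Count: 1.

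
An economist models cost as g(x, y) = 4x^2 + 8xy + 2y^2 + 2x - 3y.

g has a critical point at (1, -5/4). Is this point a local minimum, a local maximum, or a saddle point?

saddle point

The Hessian of g is constant: H = [[8, 8], [8, 4]].
det(H) = 8·4 − 8² = -32.
Since det(H) < 0, H is indefinite and the critical point is a saddle point.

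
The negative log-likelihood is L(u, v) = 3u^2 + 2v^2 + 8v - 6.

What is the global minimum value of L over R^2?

-14

L(u,v) separates as P(u) + Q(v) − 6, so its minimum is min P + min Q − 6.
P'(u) = 6u vanishes at u ∈ {0}; Q'(v) = 4v + 8 vanishes at v ∈ {-2}.
Local minima of P (where P''>0): P(0)=0. Local minima of Q: Q(-2)=-8.
So the global minimum of L is P(0) + Q(-2) − 6 = 0 − 8 − 6 = -14, attained at (0, -2).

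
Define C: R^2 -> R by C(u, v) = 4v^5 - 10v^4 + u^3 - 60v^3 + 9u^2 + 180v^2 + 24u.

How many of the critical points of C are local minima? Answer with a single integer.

C separates as a function of u plus a function of v, so ∇C=0 decouples.
∂C/∂u = 3(u + 2)(u + 4) = 0 at u ∈ {-4, -2}; ∂C/∂v = 20v(v - 3)(v - 2)(v + 3) = 0 at v ∈ {-3, 0, 2, 3}.
The Hessian is diagonal: diag(C_uu, C_vv). Second derivatives: C_uu(-4)=-6, C_uu(-2)=6; C_vv(-3)=-1800, C_vv(0)=360, C_vv(2)=-200, C_vv(3)=360.
Local minima occur where both diagonal entries positive: (-2, 0), (-2, 3). Count: 2.

2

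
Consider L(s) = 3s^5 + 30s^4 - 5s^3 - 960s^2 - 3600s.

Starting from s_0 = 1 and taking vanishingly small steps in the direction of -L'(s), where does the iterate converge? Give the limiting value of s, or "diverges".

L'(s) = 15(s - 4)(s + 3)(s + 4)(s + 5), so L'(1) = -5400.
Gradient descent moves in the -L' direction, i.e. s is increasing.
The nearest critical point in that direction is s = 4, where L'' = 7560 > 0 (a local minimum). The iterate converges there.

4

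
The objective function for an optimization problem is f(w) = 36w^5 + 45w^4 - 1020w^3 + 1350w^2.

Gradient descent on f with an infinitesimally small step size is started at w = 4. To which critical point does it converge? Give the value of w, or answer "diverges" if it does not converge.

f'(w) = 180w(w - 3)(w - 1)(w + 5), so f'(4) = 19440.
Gradient descent moves in the -f' direction, i.e. w is decreasing.
The nearest critical point in that direction is w = 3, where f'' = 8640 > 0 (a local minimum). The iterate converges there.

3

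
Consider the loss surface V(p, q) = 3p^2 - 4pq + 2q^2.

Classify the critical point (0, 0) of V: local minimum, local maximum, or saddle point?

local minimum

The Hessian of V is constant: H = [[6, -4], [-4, 4]].
det(H) = 6·4 − (-4)² = 8.
det(H) > 0 and tr(H) = 10 > 0, so H is positive definite and the point is a local minimum.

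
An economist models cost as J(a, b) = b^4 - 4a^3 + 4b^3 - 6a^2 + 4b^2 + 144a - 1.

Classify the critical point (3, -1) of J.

The mixed partial ∂²J/∂a∂b is 0, so the Hessian at any point is diag(J_aa, J_bb) = diag(-12(2a + 1), 4(3b^2 + 6b + 2)).
At (3, -1): H = diag(-84, -4).
Both eigenvalues are negative, so H is negative definite: a local maximum.

local maximum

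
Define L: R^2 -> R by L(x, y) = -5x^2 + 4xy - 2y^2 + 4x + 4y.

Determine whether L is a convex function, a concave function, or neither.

L is quadratic, so its Hessian is the constant matrix H = [[-10, 4], [4, -4]].
det(H) = 24, tr(H) = -14.
det(H) > 0 and tr(H) < 0, so H is negative definite everywhere: concave.

concave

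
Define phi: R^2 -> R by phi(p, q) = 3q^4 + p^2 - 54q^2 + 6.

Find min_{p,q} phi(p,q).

phi(p,q) separates as A(p) + B(q) + 6, so its minimum is min A + min B + 6.
A'(p) = 2p vanishes at p ∈ {0}; B'(q) = 12q(q - 3)(q + 3) vanishes at q ∈ {-3, 0, 3}.
Local minima of A (where A''>0): A(0)=0. Local minima of B: B(-3)=-243, B(3)=-243.
So the global minimum of phi is A(0) + B(-3) + 6 = 0 − 243 + 6 = -237, attained at (0, -3).

-237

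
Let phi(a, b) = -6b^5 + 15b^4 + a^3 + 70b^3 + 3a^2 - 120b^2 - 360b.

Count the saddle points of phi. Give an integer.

4

phi separates as a function of a plus a function of b, so ∇phi=0 decouples.
∂phi/∂a = 3a(a + 2) = 0 at a ∈ {-2, 0}; ∂phi/∂b = -30(b - 3)(b - 2)(b + 1)(b + 2) = 0 at b ∈ {-2, -1, 2, 3}.
The Hessian is diagonal: diag(phi_aa, phi_bb). Second derivatives: phi_aa(-2)=-6, phi_aa(0)=6; phi_bb(-2)=600, phi_bb(-1)=-360, phi_bb(2)=360, phi_bb(3)=-600.
Saddle points occur where the two diagonal entries have opposite signs: (-2, -2), (-2, 2), (0, -1), (0, 3). Count: 4.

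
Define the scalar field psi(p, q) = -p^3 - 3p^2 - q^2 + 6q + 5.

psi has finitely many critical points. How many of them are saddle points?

1

psi separates as a function of p plus a function of q, so ∇psi=0 decouples.
∂psi/∂p = -3p(p + 2) = 0 at p ∈ {-2, 0}; ∂psi/∂q = -2(q - 3) = 0 at q ∈ {3}.
The Hessian is diagonal: diag(psi_pp, psi_qq). Second derivatives: psi_pp(-2)=6, psi_pp(0)=-6; psi_qq(3)=-2.
Saddle points occur where the two diagonal entries have opposite signs: (-2, 3). Count: 1.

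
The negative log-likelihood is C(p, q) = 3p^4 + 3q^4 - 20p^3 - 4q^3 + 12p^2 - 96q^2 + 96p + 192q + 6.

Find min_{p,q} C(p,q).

C(p,q) separates as A(p) + B(q) + 6, so its minimum is min A + min B + 6.
A'(p) = 12(p - 4)(p - 2)(p + 1) vanishes at p ∈ {-1, 2, 4}; B'(q) = 12(q - 4)(q - 1)(q + 4) vanishes at q ∈ {-4, 1, 4}.
Local minima of A (where A''>0): A(-1)=-61, A(4)=64. Local minima of B: B(-4)=-1280, B(4)=-256.
So the global minimum of C is A(-1) + B(-4) + 6 = -61 − 1280 + 6 = -1335, attained at (-1, -4).

-1335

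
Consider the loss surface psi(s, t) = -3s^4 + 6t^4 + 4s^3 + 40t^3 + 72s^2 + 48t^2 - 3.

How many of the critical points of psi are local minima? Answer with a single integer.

2

psi separates as a function of s plus a function of t, so ∇psi=0 decouples.
∂psi/∂s = -12s(s - 4)(s + 3) = 0 at s ∈ {-3, 0, 4}; ∂psi/∂t = 24t(t + 1)(t + 4) = 0 at t ∈ {-4, -1, 0}.
The Hessian is diagonal: diag(psi_ss, psi_tt). Second derivatives: psi_ss(-3)=-252, psi_ss(0)=144, psi_ss(4)=-336; psi_tt(-4)=288, psi_tt(-1)=-72, psi_tt(0)=96.
Local minima occur where both diagonal entries positive: (0, -4), (0, 0). Count: 2.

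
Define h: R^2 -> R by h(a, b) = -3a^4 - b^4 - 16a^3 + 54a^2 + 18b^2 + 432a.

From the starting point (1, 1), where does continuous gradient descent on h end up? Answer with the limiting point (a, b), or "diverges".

(-3, 0)

h is separable, so gradient descent decouples: a follows -∂h/∂a, b follows -∂h/∂b.
∂h/∂a = -12(a - 3)(a + 3)(a + 4); at a=1 this is 480, so a decreases.
∂h/∂b = -4b(b - 3)(b + 3); at b=1 this is 32, so b decreases.
a converges to its nearest critical value -3 (a local min of the a-part); b converges to 0. The iterate converges to (-3, 0).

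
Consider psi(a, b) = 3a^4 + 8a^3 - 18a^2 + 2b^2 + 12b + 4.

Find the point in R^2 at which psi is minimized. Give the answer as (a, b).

psi(a,b) separates as P(a) + Q(b) + 4, so its minimum is min P + min Q + 4.
P'(a) = 12a(a - 1)(a + 3) vanishes at a ∈ {-3, 0, 1}; Q'(b) = 4b + 12 vanishes at b ∈ {-3}.
Local minima of P (where P''>0): P(-3)=-135, P(1)=-7. Local minima of Q: Q(-3)=-18.
So the global minimum of psi is P(-3) + Q(-3) + 4 = -135 − 18 + 4 = -149, attained at (-3, -3).

(-3, -3)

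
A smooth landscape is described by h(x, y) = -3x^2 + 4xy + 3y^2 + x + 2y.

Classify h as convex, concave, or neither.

neither

h is quadratic, so its Hessian is the constant matrix H = [[-6, 4], [4, 6]].
det(H) = -52, tr(H) = 0.
det(H) < 0, so H is indefinite: neither convex nor concave.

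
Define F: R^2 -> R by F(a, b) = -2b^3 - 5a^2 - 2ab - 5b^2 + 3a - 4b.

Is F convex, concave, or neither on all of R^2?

The term -2b^3 is cubic, so the Hessian is not constant.
∂²F/∂b² = -12b - 10, which takes both signs as b varies (negative for sufficiently large b). A diagonal entry of the Hessian changing sign means the Hessian is neither positive- nor negative-semidefinite on all of R^2.

neither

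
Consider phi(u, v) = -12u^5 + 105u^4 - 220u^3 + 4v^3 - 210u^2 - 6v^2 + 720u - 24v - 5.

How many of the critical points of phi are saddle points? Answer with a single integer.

phi separates as a function of u plus a function of v, so ∇phi=0 decouples.
∂phi/∂u = -60(u - 4)(u - 3)(u - 1)(u + 1) = 0 at u ∈ {-1, 1, 3, 4}; ∂phi/∂v = 12(v - 2)(v + 1) = 0 at v ∈ {-1, 2}.
The Hessian is diagonal: diag(phi_uu, phi_vv). Second derivatives: phi_uu(-1)=2400, phi_uu(1)=-720, phi_uu(3)=480, phi_uu(4)=-900; phi_vv(-1)=-36, phi_vv(2)=36.
Saddle points occur where the two diagonal entries have opposite signs: (-1, -1), (1, 2), (3, -1), (4, 2). Count: 4.

4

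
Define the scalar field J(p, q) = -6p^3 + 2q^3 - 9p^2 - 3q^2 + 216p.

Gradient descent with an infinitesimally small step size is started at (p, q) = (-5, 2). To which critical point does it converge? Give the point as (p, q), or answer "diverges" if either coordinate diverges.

(-4, 1)

J is separable, so gradient descent decouples: p follows -∂J/∂p, q follows -∂J/∂q.
∂J/∂p = -18(p - 3)(p + 4); at p=-5 this is -144, so p increases.
∂J/∂q = 6q(q - 1); at q=2 this is 12, so q decreases.
p converges to its nearest critical value -4 (a local min of the p-part); q converges to 1. The iterate converges to (-4, 1).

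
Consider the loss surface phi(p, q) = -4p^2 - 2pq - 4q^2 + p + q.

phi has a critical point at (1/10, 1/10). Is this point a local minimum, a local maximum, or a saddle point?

The Hessian of phi is constant: H = [[-8, -2], [-2, -8]].
det(H) = (-8)·(-8) − (-2)² = 60.
det(H) > 0 and tr(H) = -16 < 0, so H is negative definite and the point is a local maximum.

local maximum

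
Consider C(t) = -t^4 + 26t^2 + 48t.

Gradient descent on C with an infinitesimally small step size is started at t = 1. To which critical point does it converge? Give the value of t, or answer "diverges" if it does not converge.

C'(t) = -4(t - 4)(t + 1)(t + 3), so C'(1) = 96.
Gradient descent moves in the -C' direction, i.e. t is decreasing.
The nearest critical point in that direction is t = -1, where C'' = 40 > 0 (a local minimum). The iterate converges there.

-1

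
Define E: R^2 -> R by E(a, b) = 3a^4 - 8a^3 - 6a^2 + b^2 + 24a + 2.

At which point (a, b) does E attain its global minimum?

(-1, 0)

E(a,b) separates as P(a) + Q(b) + 2, so its minimum is min P + min Q + 2.
P'(a) = 12(a - 2)(a - 1)(a + 1) vanishes at a ∈ {-1, 1, 2}; Q'(b) = 2b vanishes at b ∈ {0}.
Local minima of P (where P''>0): P(-1)=-19, P(2)=8. Local minima of Q: Q(0)=0.
So the global minimum of E is P(-1) + Q(0) + 2 = -19 + 0 + 2 = -17, attained at (-1, 0).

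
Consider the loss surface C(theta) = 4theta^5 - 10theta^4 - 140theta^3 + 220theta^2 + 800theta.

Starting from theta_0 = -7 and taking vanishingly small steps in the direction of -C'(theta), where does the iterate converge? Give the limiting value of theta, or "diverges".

diverges

C'(theta) = 20(theta - 5)(theta - 2)(theta + 1)(theta + 4), so C'(-7) = 38880.
Gradient descent moves in the -C' direction, i.e. theta is decreasing.
There is no critical point below theta=-7, and C' keeps the same sign, so the iterate runs off to −∞.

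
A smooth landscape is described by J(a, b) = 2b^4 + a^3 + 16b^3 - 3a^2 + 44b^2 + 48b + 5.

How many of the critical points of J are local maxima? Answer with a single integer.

J separates as a function of a plus a function of b, so ∇J=0 decouples.
∂J/∂a = 3a(a - 2) = 0 at a ∈ {0, 2}; ∂J/∂b = 8(b + 1)(b + 2)(b + 3) = 0 at b ∈ {-3, -2, -1}.
The Hessian is diagonal: diag(J_aa, J_bb). Second derivatives: J_aa(0)=-6, J_aa(2)=6; J_bb(-3)=16, J_bb(-2)=-8, J_bb(-1)=16.
Local maxima occur where both diagonal entries negative: (0, -2). Count: 1.

1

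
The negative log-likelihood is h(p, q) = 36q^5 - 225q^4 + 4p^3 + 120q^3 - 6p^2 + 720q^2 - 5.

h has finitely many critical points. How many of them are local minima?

h separates as a function of p plus a function of q, so ∇h=0 decouples.
∂h/∂p = 12p(p - 1) = 0 at p ∈ {0, 1}; ∂h/∂q = 180q(q - 4)(q - 2)(q + 1) = 0 at q ∈ {-1, 0, 2, 4}.
The Hessian is diagonal: diag(h_pp, h_qq). Second derivatives: h_pp(0)=-12, h_pp(1)=12; h_qq(-1)=-2700, h_qq(0)=1440, h_qq(2)=-2160, h_qq(4)=7200.
Local minima occur where both diagonal entries positive: (1, 0), (1, 4). Count: 2.

2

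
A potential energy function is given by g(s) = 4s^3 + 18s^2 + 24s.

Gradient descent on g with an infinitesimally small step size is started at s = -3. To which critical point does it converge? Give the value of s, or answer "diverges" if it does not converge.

diverges

g'(s) = 12(s + 1)(s + 2), so g'(-3) = 24.
Gradient descent moves in the -g' direction, i.e. s is decreasing.
There is no critical point below s=-3, and g' keeps the same sign, so the iterate runs off to −∞.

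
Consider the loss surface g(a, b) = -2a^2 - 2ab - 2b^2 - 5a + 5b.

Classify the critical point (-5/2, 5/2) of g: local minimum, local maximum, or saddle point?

local maximum

The Hessian of g is constant: H = [[-4, -2], [-2, -4]].
det(H) = (-4)·(-4) − (-2)² = 12.
det(H) > 0 and tr(H) = -8 < 0, so H is negative definite and the point is a local maximum.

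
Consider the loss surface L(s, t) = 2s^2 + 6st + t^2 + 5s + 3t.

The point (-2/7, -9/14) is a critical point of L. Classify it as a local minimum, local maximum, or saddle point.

The Hessian of L is constant: H = [[4, 6], [6, 2]].
det(H) = 4·2 − 6² = -28.
Since det(H) < 0, H is indefinite and the critical point is a saddle point.

saddle point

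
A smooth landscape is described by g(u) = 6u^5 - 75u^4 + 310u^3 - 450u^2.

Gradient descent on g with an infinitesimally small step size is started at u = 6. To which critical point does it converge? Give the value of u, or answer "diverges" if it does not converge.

5

g'(u) = 30u(u - 5)(u - 3)(u - 2), so g'(6) = 2160.
Gradient descent moves in the -g' direction, i.e. u is decreasing.
The nearest critical point in that direction is u = 5, where g'' = 900 > 0 (a local minimum). The iterate converges there.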